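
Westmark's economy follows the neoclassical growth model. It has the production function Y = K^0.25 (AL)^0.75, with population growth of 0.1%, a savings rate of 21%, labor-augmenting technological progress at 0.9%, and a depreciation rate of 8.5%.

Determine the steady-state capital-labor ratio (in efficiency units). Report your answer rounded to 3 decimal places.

At the steady state, Δk = 0, so s·k^α = (n + g + δ)·k.
Dividing both sides by k: k^(1−α) = s / (n + g + δ).
k^0.75 = 0.21 / (0.001 + 0.009 + 0.085) = 0.21 / 0.095 = 2.2105
k* = 2.2105^(1/0.75) ≈ 2.8795

k* = 2.880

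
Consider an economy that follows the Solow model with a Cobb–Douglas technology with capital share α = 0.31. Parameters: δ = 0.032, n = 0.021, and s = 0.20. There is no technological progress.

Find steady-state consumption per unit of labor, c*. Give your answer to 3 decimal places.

At the steady state, Δk = 0, so s·k^α = (n + δ)·k.
Dividing both sides by k: k^(1−α) = s / (n + δ).
k^0.69 = 0.20 / (0.021 + 0.032) = 0.20 / 0.053 = 3.7736
k* = 3.7736^(1/0.69) ≈ 6.8530
y* = (k*)^α = 6.8530^0.31 ≈ 1.8160
c* = (1 − s)·y* = (1 − 0.20) × 1.8160 ≈ 1.4528

c* = 1.453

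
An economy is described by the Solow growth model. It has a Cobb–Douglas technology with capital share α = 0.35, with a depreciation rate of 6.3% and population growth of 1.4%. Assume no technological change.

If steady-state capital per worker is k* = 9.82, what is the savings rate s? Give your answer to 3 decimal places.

In steady state, investment equals break-even investment: s·k^α = (n + δ)·k.
So s / (n + δ) = (k*)^(1−α) = 9.82^0.65 = 4.4144.
Therefore s = 4.4144 × (n + δ) = 4.4144 × 0.077 = 0.3399.

s ≈ 0.340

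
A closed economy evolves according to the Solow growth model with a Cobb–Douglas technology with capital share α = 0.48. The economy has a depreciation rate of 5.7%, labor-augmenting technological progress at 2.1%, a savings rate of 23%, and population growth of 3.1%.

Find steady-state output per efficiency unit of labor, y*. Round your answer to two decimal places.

y* ≈ 1.99

At the steady state, Δk = 0, so s·k^α = (n + g + δ)·k.
Dividing both sides by k: k^(1−α) = s / (n + g + δ).
k^0.52 = 0.23 / (0.031 + 0.021 + 0.057) = 0.23 / 0.109 = 2.1101
k* = 2.1101^(1/0.52) ≈ 4.2040
y* = (k*)^α = 4.2040^0.48 ≈ 1.9923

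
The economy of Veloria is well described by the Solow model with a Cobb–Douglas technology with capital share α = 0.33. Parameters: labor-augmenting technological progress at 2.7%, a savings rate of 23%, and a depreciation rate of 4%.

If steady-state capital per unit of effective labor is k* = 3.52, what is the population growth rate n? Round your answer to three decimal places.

At the steady state, Δk = 0, so s·k^α = (n + g + δ)·k.
So s / (n + g + δ) = (k*)^(1−α) = 3.52^0.67 = 2.3237.
Therefore n + g + δ = s / 2.3237 = 0.23 / 2.3237 = 0.0990, so n = 0.0990 − 0.067 = 0.0320.

n ≈ 0.032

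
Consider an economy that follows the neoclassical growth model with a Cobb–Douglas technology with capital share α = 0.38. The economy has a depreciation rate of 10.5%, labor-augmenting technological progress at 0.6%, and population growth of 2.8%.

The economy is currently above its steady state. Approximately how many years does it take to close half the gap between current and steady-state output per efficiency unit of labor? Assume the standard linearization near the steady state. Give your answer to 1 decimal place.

half-life ≈ 8.0 years

Near the steady state the convergence rate is λ = (1 − α)(n + g + δ).
λ = (1 − 0.38) × 0.139 = 0.62 × 0.139 = 0.08618
Half-life = ln 2 / λ = 0.6931 / 0.08618 ≈ 8.04 years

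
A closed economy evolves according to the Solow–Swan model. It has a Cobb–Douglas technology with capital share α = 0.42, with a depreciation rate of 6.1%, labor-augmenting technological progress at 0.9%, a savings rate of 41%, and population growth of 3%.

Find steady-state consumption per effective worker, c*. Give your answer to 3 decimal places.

In steady state, investment equals break-even investment: s·k^α = (n + g + δ)·k.
Dividing both sides by k: k^(1−α) = s / (n + g + δ).
k^0.58 = 0.41 / (0.030 + 0.009 + 0.061) = 0.41 / 0.100 = 4.1000
k* = 4.1000^(1/0.58) ≈ 11.3900
y* = (k*)^α = 11.3900^0.42 ≈ 2.7780
c* = (1 − s)·y* = (1 − 0.41) × 2.7780 ≈ 1.6390

c* ≈ 1.639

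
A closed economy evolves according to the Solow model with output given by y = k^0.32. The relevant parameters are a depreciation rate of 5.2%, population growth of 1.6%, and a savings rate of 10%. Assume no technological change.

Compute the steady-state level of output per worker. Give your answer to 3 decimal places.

In steady state, investment equals break-even investment: s·k^α = (n + δ)·k.
Dividing both sides by k: k^(1−α) = s / (n + δ).
k^0.68 = 0.10 / (0.016 + 0.052) = 0.10 / 0.068 = 1.4706
k* = 1.4706^(1/0.68) ≈ 1.7633
y* = (k*)^α = 1.7633^0.32 ≈ 1.1990

y* = 1.199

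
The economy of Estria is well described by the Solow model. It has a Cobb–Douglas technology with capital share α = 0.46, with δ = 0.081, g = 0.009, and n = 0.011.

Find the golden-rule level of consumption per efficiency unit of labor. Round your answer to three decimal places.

At the golden rule, f'(k) = n + g + δ, so α·k^(α−1) = n + g + δ and k_gold = (α/(n + g + δ))^(1/(1−α)).
k_gold = (0.46/0.101)^(1/0.54) = 4.5545^1.8519 ≈ 16.5717
c_gold = f(k_gold) − (n + g + δ)·k_gold = 3.6384 − 0.101×16.5717 ≈ 1.9647

c_gold ≈ 1.965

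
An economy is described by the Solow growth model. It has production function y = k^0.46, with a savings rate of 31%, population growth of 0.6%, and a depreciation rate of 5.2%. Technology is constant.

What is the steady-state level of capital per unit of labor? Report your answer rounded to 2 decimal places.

At the steady state, Δk = 0, so s·k^α = (n + δ)·k.
Rearranging, k^(1−α) = s / (n + δ).
k^0.54 = 0.31 / (0.006 + 0.052) = 0.31 / 0.058 = 5.3448
k* = 5.3448^(1/0.54) ≈ 22.2854

k* ≈ 22.29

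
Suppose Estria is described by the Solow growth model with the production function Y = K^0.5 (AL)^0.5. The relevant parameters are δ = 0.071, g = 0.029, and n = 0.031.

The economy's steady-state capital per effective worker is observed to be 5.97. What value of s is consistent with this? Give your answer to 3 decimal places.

At the steady state, Δk = 0, so s·k^α = (n + g + δ)·k.
So s / (n + g + δ) = (k*)^(1−α) = 5.97^0.5 = 2.4434.
Therefore s = 2.4434 × (n + g + δ) = 2.4434 × 0.131 = 0.3201.

s ≈ 0.320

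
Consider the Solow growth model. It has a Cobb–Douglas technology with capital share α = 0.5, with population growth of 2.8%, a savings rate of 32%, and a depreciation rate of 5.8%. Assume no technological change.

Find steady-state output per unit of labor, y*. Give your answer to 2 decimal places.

Steady state requires s·f(k) = (n + δ)·k, i.e. s·k^α = (n + δ)·k.
Rearranging, k^(1−α) = s / (n + δ).
k^0.5 = 0.32 / (0.028 + 0.058) = 0.32 / 0.086 = 3.7209
k* = 3.7209^(1/0.5) ≈ 13.8451
y* = (k*)^α = 13.8451^0.5 ≈ 3.7209

y* = 3.72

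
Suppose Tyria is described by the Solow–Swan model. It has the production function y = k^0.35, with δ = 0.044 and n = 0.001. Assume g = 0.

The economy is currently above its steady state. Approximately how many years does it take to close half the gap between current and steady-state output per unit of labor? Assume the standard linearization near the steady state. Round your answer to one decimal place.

Near the steady state the convergence rate is λ = (1 − α)(n + δ).
λ = (1 − 0.35) × 0.045 = 0.65 × 0.045 = 0.02925
Half-life = ln 2 / λ = 0.6931 / 0.02925 ≈ 23.70 years

half-life ≈ 23.7 years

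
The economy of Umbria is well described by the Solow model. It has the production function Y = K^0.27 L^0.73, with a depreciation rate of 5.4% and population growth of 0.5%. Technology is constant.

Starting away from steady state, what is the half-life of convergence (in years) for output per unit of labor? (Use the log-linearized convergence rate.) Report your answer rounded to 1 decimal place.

half-life ≈ 16.1 years

Near the steady state the convergence rate is λ = (1 − α)(n + δ).
λ = (1 − 0.27) × 0.059 = 0.73 × 0.059 = 0.04307
Half-life = ln 2 / λ = 0.6931 / 0.04307 ≈ 16.09 years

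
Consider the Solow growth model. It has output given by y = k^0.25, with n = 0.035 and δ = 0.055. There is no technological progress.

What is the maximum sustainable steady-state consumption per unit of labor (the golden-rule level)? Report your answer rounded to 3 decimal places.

c_gold ≈ 1.054

At the golden rule, f'(k) = n + δ, so α·k^(α−1) = n + δ and k_gold = (α/(n + δ))^(1/(1−α)).
k_gold = (0.25/0.090)^(1/0.75) = 2.7778^1.3333 ≈ 3.9047
c_gold = f(k_gold) − (n + δ)·k_gold = 1.4057 − 0.090×3.9047 ≈ 1.0543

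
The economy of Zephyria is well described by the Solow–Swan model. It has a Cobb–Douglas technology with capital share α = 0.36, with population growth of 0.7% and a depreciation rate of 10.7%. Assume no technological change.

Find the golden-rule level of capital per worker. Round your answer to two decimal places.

k_gold ≈ 6.03

The golden rule sets f'(k) = n + δ, i.e. α·k^(α−1) = n + δ.
So k^(1−α) = α / (n + δ) = 0.36 / 0.114 = 3.1579.
k_gold = 3.1579^(1/0.64) ≈ 6.0299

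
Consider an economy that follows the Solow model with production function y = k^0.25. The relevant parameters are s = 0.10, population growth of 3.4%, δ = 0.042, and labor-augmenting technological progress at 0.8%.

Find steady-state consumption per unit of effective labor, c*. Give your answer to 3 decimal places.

In steady state, investment equals break-even investment: s·k^α = (n + g + δ)·k.
Dividing both sides by k: k^(1−α) = s / (n + g + δ).
k^0.75 = 0.10 / (0.034 + 0.008 + 0.042) = 0.10 / 0.084 = 1.1905
k* = 1.1905^(1/0.75) ≈ 1.2617
y* = (k*)^α = 1.2617^0.25 ≈ 1.0598
c* = (1 − s)·y* = (1 − 0.10) × 1.0598 ≈ 0.9538

c* = 0.954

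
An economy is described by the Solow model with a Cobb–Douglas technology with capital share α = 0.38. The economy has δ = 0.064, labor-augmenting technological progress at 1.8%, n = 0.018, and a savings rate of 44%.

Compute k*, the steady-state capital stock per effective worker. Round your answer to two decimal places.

k* ≈ 10.91

Steady state requires s·f(k) = (n + g + δ)·k, i.e. s·k^α = (n + g + δ)·k.
Rearranging, k^(1−α) = s / (n + g + δ).
k^0.62 = 0.44 / (0.018 + 0.018 + 0.064) = 0.44 / 0.100 = 4.4000
k* = 4.4000^(1/0.62) ≈ 10.9101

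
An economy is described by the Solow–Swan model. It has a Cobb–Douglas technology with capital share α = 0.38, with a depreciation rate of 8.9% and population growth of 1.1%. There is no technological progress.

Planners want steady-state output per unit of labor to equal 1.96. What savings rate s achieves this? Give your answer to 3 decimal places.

At the steady state, Δk = 0, so s·k^α = (n + δ)·k.
Since y* = [s/(n + δ)]^(α/(1−α)), we have s/(n + δ) = (y*)^((1−α)/α) = 1.96^1.6316 = 2.9981.
Therefore s = 2.9981 × (n + δ) = 2.9981 × 0.100 = 0.2998.

s ≈ 0.300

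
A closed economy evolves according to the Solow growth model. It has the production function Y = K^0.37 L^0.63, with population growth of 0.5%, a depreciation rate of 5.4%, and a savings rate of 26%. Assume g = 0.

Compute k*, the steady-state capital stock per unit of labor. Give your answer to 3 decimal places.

At the steady state, Δk = 0, so s·k^α = (n + δ)·k.
Dividing both sides by k: k^(1−α) = s / (n + δ).
k^0.63 = 0.26 / (0.005 + 0.054) = 0.26 / 0.059 = 4.4068
k* = 4.4068^(1/0.63) ≈ 10.5297

k* ≈ 10.530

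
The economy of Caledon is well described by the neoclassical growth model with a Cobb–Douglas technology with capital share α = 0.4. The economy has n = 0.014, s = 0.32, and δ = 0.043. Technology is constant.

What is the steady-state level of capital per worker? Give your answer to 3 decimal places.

k* ≈ 17.733

Steady state requires s·f(k) = (n + δ)·k, i.e. s·k^α = (n + δ)·k.
Dividing both sides by k: k^(1−α) = s / (n + δ).
k^0.6 = 0.32 / (0.014 + 0.043) = 0.32 / 0.057 = 5.6140
k* = 5.6140^(1/0.6) ≈ 17.7332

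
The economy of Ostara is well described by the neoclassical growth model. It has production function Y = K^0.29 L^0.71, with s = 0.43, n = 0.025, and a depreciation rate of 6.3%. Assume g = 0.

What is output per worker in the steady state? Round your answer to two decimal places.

y* ≈ 1.91

At the steady state, Δk = 0, so s·k^α = (n + δ)·k.
Rearranging, k^(1−α) = s / (n + δ).
k^0.71 = 0.43 / (0.025 + 0.063) = 0.43 / 0.088 = 4.8864
k* = 4.8864^(1/0.71) ≈ 9.3413
y* = (k*)^α = 9.3413^0.29 ≈ 1.9117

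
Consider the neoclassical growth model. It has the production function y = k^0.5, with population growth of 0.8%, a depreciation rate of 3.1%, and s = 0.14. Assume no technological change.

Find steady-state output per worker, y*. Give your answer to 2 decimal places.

y* ≈ 3.59

In steady state, investment equals break-even investment: s·k^α = (n + δ)·k.
Rearranging, k^(1−α) = s / (n + δ).
k^0.5 = 0.14 / (0.008 + 0.031) = 0.14 / 0.039 = 3.5897
k* = 3.5897^(1/0.5) ≈ 12.8859
y* = (k*)^α = 12.8859^0.5 ≈ 3.5897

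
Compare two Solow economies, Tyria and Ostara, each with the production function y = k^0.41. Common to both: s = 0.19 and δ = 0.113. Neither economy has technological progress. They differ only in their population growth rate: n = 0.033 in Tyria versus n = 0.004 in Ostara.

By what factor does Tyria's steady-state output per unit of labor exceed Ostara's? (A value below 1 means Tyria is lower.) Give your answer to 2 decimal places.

Steady-state y* = [s/(n + δ)]^(α/(1−α)), so the ratio is [ (s_T/(n + δ)_T) / (s_O/(n + δ)_O) ]^0.6949.
s_T/(n + δ)_T = 0.19/0.146 = 1.3014; s_O/(n + δ)_O = 0.19/0.117 = 1.6239.
Ratio = (1.3014/1.6239)^0.6949 = 0.8014^0.6949 ≈ 0.8574

y*_T / y*_O ≈ 0.86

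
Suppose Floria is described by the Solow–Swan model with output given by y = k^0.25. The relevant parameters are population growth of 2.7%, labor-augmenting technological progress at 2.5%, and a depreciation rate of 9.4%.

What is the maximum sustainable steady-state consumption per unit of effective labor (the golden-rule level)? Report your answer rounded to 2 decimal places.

c_gold ≈ 0.90

At the golden rule, f'(k) = n + g + δ, so α·k^(α−1) = n + g + δ and k_gold = (α/(n + g + δ))^(1/(1−α)).
k_gold = (0.25/0.146)^(1/0.75) = 1.7123^1.3333 ≈ 2.0485
c_gold = f(k_gold) − (n + g + δ)·k_gold = 1.1964 − 0.146×2.0485 ≈ 0.8973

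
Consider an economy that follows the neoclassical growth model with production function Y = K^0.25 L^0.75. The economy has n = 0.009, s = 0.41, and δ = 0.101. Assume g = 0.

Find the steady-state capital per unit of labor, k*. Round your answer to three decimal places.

k* ≈ 5.779

Steady state requires s·f(k) = (n + δ)·k, i.e. s·k^α = (n + δ)·k.
Dividing both sides by k: k^(1−α) = s / (n + δ).
k^0.75 = 0.41 / (0.009 + 0.101) = 0.41 / 0.110 = 3.7273
k* = 3.7273^(1/0.75) ≈ 5.7791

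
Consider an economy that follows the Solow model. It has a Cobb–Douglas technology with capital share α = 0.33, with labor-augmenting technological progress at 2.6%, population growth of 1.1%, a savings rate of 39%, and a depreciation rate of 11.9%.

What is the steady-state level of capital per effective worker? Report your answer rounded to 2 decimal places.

k* ≈ 3.93

At the steady state, Δk = 0, so s·k^α = (n + g + δ)·k.
Dividing both sides by k: k^(1−α) = s / (n + g + δ).
k^0.67 = 0.39 / (0.011 + 0.026 + 0.119) = 0.39 / 0.156 = 2.5000
k* = 2.5000^(1/0.67) ≈ 3.9259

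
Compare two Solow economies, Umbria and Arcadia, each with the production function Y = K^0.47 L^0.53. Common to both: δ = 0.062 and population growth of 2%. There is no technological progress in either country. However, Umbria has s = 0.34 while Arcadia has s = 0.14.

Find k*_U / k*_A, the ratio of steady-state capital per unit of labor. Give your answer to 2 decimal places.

k*_U / k*_A ≈ 5.33

Steady-state k* = [s/(n + δ)]^(1/(1−α)), so the ratio is [ (s_U/(n + δ)_U) / (s_A/(n + δ)_A) ]^1.8868.
s_U/(n + δ)_U = 0.34/0.082 = 4.1463; s_A/(n + δ)_A = 0.14/0.082 = 1.7073.
Ratio = (4.1463/1.7073)^1.8868 = 2.4286^1.8868 ≈ 5.3345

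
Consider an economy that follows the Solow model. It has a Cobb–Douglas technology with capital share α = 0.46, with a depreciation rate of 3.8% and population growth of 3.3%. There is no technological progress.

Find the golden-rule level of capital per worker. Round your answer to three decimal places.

k_gold ≈ 31.826

The golden rule sets f'(k) = n + δ, i.e. α·k^(α−1) = n + δ.
So k^(1−α) = α / (n + δ) = 0.46 / 0.071 = 6.4789.
k_gold = 6.4789^(1/0.54) ≈ 31.8259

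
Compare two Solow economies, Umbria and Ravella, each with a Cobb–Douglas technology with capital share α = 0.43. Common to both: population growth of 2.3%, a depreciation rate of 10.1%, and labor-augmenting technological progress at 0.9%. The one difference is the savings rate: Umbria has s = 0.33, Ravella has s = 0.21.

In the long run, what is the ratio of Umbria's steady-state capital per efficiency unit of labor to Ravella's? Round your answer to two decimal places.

Steady-state k* = [s/(n + g + δ)]^(1/(1−α)), so the ratio is [ (s_U/(n + g + δ)_U) / (s_R/(n + g + δ)_R) ]^1.7544.
s_U/(n + g + δ)_U = 0.33/0.133 = 2.4812; s_R/(n + g + δ)_R = 0.21/0.133 = 1.5789.
Ratio = (2.4812/1.5789)^1.7544 = 1.5715^1.7544 ≈ 2.2101

ratio ≈ 2.21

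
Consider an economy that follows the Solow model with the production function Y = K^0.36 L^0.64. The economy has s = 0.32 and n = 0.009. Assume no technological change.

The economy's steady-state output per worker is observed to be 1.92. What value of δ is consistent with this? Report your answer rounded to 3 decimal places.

Steady state requires s·f(k) = (n + δ)·k, i.e. s·k^α = (n + δ)·k.
Since y* = [s/(n + δ)]^(α/(1−α)), we have s/(n + δ) = (y*)^((1−α)/α) = 1.92^1.7778 = 3.1890.
Therefore n + δ = s / 3.1890 = 0.32 / 3.1890 = 0.1003, so δ = 0.1003 − 0.009 = 0.0913.

δ ≈ 0.091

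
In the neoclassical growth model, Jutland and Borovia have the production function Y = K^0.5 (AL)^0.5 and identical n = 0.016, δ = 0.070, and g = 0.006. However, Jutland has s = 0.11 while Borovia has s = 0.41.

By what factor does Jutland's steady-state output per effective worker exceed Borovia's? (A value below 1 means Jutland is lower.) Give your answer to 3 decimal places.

y*_J / y*_B ≈ 0.268

Steady-state y* = [s/(n + g + δ)]^(α/(1−α)), so the ratio is [ (s_J/(n + g + δ)_J) / (s_B/(n + g + δ)_B) ]^1.
s_J/(n + g + δ)_J = 0.11/0.092 = 1.1957; s_B/(n + g + δ)_B = 0.41/0.092 = 4.4565.
Ratio = (1.1957/4.4565)^1 = 0.2683^1 ≈ 0.2683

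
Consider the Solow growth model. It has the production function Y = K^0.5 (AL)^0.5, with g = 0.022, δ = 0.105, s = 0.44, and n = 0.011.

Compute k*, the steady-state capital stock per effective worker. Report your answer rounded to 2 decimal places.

k* ≈ 10.17

At the steady state, Δk = 0, so s·k^α = (n + g + δ)·k.
Rearranging, k^(1−α) = s / (n + g + δ).
k^0.5 = 0.44 / (0.011 + 0.022 + 0.105) = 0.44 / 0.138 = 3.1884
k* = 3.1884^(1/0.5) ≈ 10.1659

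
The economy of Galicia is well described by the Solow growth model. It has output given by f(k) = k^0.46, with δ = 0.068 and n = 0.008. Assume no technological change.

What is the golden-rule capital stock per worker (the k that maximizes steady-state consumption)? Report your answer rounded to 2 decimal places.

k_gold ≈ 28.06

The golden rule sets f'(k) = n + δ, i.e. α·k^(α−1) = n + δ.
So k^(1−α) = α / (n + δ) = 0.46 / 0.076 = 6.0526.
k_gold = 6.0526^(1/0.54) ≈ 28.0570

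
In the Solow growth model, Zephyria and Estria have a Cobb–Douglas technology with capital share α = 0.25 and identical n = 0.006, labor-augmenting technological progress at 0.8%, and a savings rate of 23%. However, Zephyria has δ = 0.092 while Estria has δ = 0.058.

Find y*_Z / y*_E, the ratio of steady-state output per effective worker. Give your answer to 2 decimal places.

Steady-state y* = [s/(n + g + δ)]^(α/(1−α)), so the ratio is [ (s_Z/(n + g + δ)_Z) / (s_E/(n + g + δ)_E) ]^0.3333.
s_Z/(n + g + δ)_Z = 0.23/0.106 = 2.1698; s_E/(n + g + δ)_E = 0.23/0.072 = 3.1944.
Ratio = (2.1698/3.1944)^0.3333 = 0.6793^0.3333 ≈ 0.8791

y*_Z / y*_E ≈ 0.88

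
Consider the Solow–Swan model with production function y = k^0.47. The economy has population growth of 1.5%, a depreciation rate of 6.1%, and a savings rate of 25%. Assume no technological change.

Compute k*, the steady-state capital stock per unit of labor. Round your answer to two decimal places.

Steady state requires s·f(k) = (n + δ)·k, i.e. s·k^α = (n + δ)·k.
Dividing both sides by k: k^(1−α) = s / (n + δ).
k^0.53 = 0.25 / (0.015 + 0.061) = 0.25 / 0.076 = 3.2895
k* = 3.2895^(1/0.53) ≈ 9.4562

k* = 9.46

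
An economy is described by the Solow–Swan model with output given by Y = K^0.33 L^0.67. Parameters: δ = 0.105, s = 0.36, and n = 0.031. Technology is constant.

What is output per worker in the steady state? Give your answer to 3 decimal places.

y* ≈ 1.615

In steady state, investment equals break-even investment: s·k^α = (n + δ)·k.
Rearranging, k^(1−α) = s / (n + δ).
k^0.67 = 0.36 / (0.031 + 0.105) = 0.36 / 0.136 = 2.6471
k* = 2.6471^(1/0.67) ≈ 4.2756
y* = (k*)^α = 4.2756^0.33 ≈ 1.6152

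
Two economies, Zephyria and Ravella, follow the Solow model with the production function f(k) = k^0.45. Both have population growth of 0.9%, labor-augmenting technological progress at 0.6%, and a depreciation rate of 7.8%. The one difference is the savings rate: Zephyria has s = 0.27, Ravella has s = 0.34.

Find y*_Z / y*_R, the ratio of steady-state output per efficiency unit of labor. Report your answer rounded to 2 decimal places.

y*_Z / y*_R ≈ 0.83

Steady-state y* = [s/(n + g + δ)]^(α/(1−α)), so the ratio is [ (s_Z/(n + g + δ)_Z) / (s_R/(n + g + δ)_R) ]^0.8182.
s_Z/(n + g + δ)_Z = 0.27/0.093 = 2.9032; s_R/(n + g + δ)_R = 0.34/0.093 = 3.6559.
Ratio = (2.9032/3.6559)^0.8182 = 0.7941^0.8182 ≈ 0.8281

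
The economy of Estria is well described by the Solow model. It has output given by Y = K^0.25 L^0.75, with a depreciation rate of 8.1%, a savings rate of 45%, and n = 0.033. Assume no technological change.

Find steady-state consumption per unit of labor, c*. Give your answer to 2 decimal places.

In steady state, investment equals break-even investment: s·k^α = (n + δ)·k.
Rearranging, k^(1−α) = s / (n + δ).
k^0.75 = 0.45 / (0.033 + 0.081) = 0.45 / 0.114 = 3.9474
k* = 3.9474^(1/0.75) ≈ 6.2385
y* = (k*)^α = 6.2385^0.25 ≈ 1.5804
c* = (1 − s)·y* = (1 − 0.45) × 1.5804 ≈ 0.8692

c* ≈ 0.87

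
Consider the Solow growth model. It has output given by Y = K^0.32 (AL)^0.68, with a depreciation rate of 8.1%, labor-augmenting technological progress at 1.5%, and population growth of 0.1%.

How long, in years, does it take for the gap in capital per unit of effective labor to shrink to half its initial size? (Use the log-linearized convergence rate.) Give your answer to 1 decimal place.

Near the steady state the convergence rate is λ = (1 − α)(n + g + δ).
λ = (1 − 0.32) × 0.097 = 0.68 × 0.097 = 0.06596
Half-life = ln 2 / λ = 0.6931 / 0.06596 ≈ 10.51 years

t_½ ≈ 10.5 years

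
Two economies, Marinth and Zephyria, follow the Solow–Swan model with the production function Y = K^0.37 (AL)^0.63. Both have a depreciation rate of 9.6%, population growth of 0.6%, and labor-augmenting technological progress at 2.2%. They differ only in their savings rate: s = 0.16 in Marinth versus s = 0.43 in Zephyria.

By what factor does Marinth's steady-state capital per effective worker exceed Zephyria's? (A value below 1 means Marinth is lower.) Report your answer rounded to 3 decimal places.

ratio ≈ 0.208

Steady-state k* = [s/(n + g + δ)]^(1/(1−α)), so the ratio is [ (s_M/(n + g + δ)_M) / (s_Z/(n + g + δ)_Z) ]^1.5873.
s_M/(n + g + δ)_M = 0.16/0.124 = 1.2903; s_Z/(n + g + δ)_Z = 0.43/0.124 = 3.4677.
Ratio = (1.2903/3.4677)^1.5873 = 0.3721^1.5873 ≈ 0.2082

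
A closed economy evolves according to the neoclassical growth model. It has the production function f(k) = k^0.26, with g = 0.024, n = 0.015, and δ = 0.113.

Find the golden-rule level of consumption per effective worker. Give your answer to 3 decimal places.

c_gold ≈ 0.894

At the golden rule, f'(k) = n + g + δ, so α·k^(α−1) = n + g + δ and k_gold = (α/(n + g + δ))^(1/(1−α)).
k_gold = (0.26/0.152)^(1/0.74) = 1.7105^1.3514 ≈ 2.0656
c_gold = f(k_gold) − (n + g + δ)·k_gold = 1.2076 − 0.152×2.0656 ≈ 0.8936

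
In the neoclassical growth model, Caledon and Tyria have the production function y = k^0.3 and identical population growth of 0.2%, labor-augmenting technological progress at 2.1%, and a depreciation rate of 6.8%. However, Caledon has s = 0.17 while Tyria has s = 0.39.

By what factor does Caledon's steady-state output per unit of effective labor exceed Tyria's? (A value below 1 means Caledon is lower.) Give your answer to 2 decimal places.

Steady-state y* = [s/(n + g + δ)]^(α/(1−α)), so the ratio is [ (s_C/(n + g + δ)_C) / (s_T/(n + g + δ)_T) ]^0.4286.
s_C/(n + g + δ)_C = 0.17/0.091 = 1.8681; s_T/(n + g + δ)_T = 0.39/0.091 = 4.2857.
Ratio = (1.8681/4.2857)^0.4286 = 0.4359^0.4286 ≈ 0.7006

ratio ≈ 0.70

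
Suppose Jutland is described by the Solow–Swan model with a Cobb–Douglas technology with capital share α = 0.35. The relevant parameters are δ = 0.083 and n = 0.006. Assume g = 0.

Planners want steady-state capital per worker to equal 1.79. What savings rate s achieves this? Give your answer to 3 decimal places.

Steady state requires s·f(k) = (n + δ)·k, i.e. s·k^α = (n + δ)·k.
So s / (n + δ) = (k*)^(1−α) = 1.79^0.65 = 1.4600.
Therefore s = 1.4600 × (n + δ) = 1.4600 × 0.089 = 0.1299.

s ≈ 0.130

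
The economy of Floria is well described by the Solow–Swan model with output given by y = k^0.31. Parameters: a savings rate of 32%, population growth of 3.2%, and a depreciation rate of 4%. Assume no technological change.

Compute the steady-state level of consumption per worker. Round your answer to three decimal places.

Steady state requires s·f(k) = (n + δ)·k, i.e. s·k^α = (n + δ)·k.
Rearranging, k^(1−α) = s / (n + δ).
k^0.69 = 0.32 / (0.032 + 0.040) = 0.32 / 0.072 = 4.4444
k* = 4.4444^(1/0.69) ≈ 8.6868
y* = (k*)^α = 8.6868^0.31 ≈ 1.9545
c* = (1 − s)·y* = (1 − 0.32) × 1.9545 ≈ 1.3291

c* ≈ 1.329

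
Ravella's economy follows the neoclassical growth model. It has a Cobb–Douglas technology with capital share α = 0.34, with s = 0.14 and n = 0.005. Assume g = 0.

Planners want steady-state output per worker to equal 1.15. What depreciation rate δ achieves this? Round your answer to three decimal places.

δ ≈ 0.102

Steady state requires s·f(k) = (n + δ)·k, i.e. s·k^α = (n + δ)·k.
Since y* = [s/(n + δ)]^(α/(1−α)), we have s/(n + δ) = (y*)^((1−α)/α) = 1.15^1.9412 = 1.3117.
Therefore n + δ = s / 1.3117 = 0.14 / 1.3117 = 0.1067, so δ = 0.1067 − 0.005 = 0.1017.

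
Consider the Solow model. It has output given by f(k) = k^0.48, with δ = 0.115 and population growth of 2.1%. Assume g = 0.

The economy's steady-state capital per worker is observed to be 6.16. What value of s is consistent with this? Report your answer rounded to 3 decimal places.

At the steady state, Δk = 0, so s·k^α = (n + δ)·k.
So s / (n + δ) = (k*)^(1−α) = 6.16^0.52 = 2.5738.
Therefore s = 2.5738 × (n + δ) = 2.5738 × 0.136 = 0.3500.

s ≈ 0.350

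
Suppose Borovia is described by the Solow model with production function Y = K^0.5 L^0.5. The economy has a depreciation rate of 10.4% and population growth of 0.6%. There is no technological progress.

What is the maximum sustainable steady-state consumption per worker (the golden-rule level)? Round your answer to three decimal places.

At the golden rule, f'(k) = n + δ, so α·k^(α−1) = n + δ and k_gold = (α/(n + δ))^(1/(1−α)).
k_gold = (0.5/0.110)^(1/0.5) = 4.5455^2 ≈ 20.6616
c_gold = f(k_gold) − (n + δ)·k_gold = 4.5455 − 0.110×20.6616 ≈ 2.2727

c_gold ≈ 2.273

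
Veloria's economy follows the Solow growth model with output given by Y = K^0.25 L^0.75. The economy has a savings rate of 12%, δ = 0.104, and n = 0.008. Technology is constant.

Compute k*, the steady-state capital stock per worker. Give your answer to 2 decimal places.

k* ≈ 1.10

Steady state requires s·f(k) = (n + δ)·k, i.e. s·k^α = (n + δ)·k.
Rearranging, k^(1−α) = s / (n + δ).
k^0.75 = 0.12 / (0.008 + 0.104) = 0.12 / 0.112 = 1.0714
k* = 1.0714^(1/0.75) ≈ 1.0963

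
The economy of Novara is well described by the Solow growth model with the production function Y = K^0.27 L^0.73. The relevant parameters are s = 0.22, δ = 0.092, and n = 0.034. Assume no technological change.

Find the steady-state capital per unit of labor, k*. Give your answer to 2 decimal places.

At the steady state, Δk = 0, so s·k^α = (n + δ)·k.
Rearranging, k^(1−α) = s / (n + δ).
k^0.73 = 0.22 / (0.034 + 0.092) = 0.22 / 0.126 = 1.7460
k* = 1.7460^(1/0.73) ≈ 2.1457

k* ≈ 2.15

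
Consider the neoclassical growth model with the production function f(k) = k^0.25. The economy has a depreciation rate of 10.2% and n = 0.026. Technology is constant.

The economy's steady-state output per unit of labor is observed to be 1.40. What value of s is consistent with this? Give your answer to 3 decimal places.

At the steady state, Δk = 0, so s·k^α = (n + δ)·k.
Since y* = [s/(n + δ)]^(α/(1−α)), we have s/(n + δ) = (y*)^((1−α)/α) = 1.40^3 = 2.7440.
Therefore s = 2.7440 × (n + δ) = 2.7440 × 0.128 = 0.3512.

s ≈ 0.351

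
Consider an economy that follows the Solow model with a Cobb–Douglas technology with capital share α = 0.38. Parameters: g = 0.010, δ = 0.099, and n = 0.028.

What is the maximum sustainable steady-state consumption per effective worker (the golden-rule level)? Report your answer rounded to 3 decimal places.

c_gold ≈ 1.159

At the golden rule, f'(k) = n + g + δ, so α·k^(α−1) = n + g + δ and k_gold = (α/(n + g + δ))^(1/(1−α)).
k_gold = (0.38/0.137)^(1/0.62) = 2.7737^1.6129 ≈ 5.1834
c_gold = f(k_gold) − (n + g + δ)·k_gold = 1.8688 − 0.137×5.1834 ≈ 1.1587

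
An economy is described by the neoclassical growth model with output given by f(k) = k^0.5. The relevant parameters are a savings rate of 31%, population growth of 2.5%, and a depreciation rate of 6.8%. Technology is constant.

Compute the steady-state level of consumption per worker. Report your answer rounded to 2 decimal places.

c* = 2.30

Steady state requires s·f(k) = (n + δ)·k, i.e. s·k^α = (n + δ)·k.
Rearranging, k^(1−α) = s / (n + δ).
k^0.5 = 0.31 / (0.025 + 0.068) = 0.31 / 0.093 = 3.3333
k* = 3.3333^(1/0.5) ≈ 11.1109
y* = (k*)^α = 11.1109^0.5 ≈ 3.3333
c* = (1 − s)·y* = (1 − 0.31) × 3.3333 ≈ 2.3000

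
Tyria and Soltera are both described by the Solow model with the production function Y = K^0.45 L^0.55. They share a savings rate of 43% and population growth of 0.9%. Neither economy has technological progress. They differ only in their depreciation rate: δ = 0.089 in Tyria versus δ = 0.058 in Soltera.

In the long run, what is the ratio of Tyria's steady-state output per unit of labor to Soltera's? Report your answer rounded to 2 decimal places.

Steady-state y* = [s/(n + δ)]^(α/(1−α)), so the ratio is [ (s_T/(n + δ)_T) / (s_S/(n + δ)_S) ]^0.8182.
s_T/(n + δ)_T = 0.43/0.098 = 4.3878; s_S/(n + δ)_S = 0.43/0.067 = 6.4179.
Ratio = (4.3878/6.4179)^0.8182 = 0.6837^0.8182 ≈ 0.7326

ratio ≈ 0.73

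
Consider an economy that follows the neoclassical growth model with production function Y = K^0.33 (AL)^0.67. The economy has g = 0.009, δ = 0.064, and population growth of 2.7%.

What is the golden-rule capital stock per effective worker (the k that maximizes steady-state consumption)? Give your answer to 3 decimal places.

k_gold ≈ 5.942

The golden rule sets f'(k) = n + g + δ, i.e. α·k^(α−1) = n + g + δ.
So k^(1−α) = α / (n + g + δ) = 0.33 / 0.100 = 3.3000.
k_gold = 3.3000^(1/0.67) ≈ 5.9416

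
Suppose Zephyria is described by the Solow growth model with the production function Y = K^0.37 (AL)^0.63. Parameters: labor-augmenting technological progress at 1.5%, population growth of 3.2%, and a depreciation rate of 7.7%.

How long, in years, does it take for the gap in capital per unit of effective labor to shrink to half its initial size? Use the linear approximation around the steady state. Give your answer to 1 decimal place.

Near the steady state the convergence rate is λ = (1 − α)(n + g + δ).
λ = (1 − 0.37) × 0.124 = 0.63 × 0.124 = 0.07812
Half-life = ln 2 / λ = 0.6931 / 0.07812 ≈ 8.87 years

about 8.9 years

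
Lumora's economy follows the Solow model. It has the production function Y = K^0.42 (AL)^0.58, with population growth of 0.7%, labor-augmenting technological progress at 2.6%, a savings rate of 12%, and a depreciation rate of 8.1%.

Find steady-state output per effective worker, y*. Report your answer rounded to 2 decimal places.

y* = 1.04

Steady state requires s·f(k) = (n + g + δ)·k, i.e. s·k^α = (n + g + δ)·k.
Rearranging, k^(1−α) = s / (n + g + δ).
k^0.58 = 0.12 / (0.007 + 0.026 + 0.081) = 0.12 / 0.114 = 1.0526
k* = 1.0526^(1/0.58) ≈ 1.0924
y* = (k*)^α = 1.0924^0.42 ≈ 1.0378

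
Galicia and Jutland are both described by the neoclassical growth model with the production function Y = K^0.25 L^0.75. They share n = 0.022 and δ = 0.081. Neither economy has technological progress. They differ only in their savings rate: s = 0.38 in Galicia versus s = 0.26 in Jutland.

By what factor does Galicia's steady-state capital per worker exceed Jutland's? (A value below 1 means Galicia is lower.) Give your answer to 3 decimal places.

ratio ≈ 1.659

Steady-state k* = [s/(n + δ)]^(1/(1−α)), so the ratio is [ (s_G/(n + δ)_G) / (s_J/(n + δ)_J) ]^1.3333.
s_G/(n + δ)_G = 0.38/0.103 = 3.6893; s_J/(n + δ)_J = 0.26/0.103 = 2.5243.
Ratio = (3.6893/2.5243)^1.3333 = 1.4615^1.3333 ≈ 1.6585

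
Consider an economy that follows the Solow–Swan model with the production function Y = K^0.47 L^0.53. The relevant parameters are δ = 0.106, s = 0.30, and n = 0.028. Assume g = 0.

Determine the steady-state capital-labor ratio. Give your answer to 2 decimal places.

k* = 4.58

At the steady state, Δk = 0, so s·k^α = (n + δ)·k.
Dividing both sides by k: k^(1−α) = s / (n + δ).
k^0.53 = 0.30 / (0.028 + 0.106) = 0.30 / 0.134 = 2.2388
k* = 2.2388^(1/0.53) ≈ 4.5752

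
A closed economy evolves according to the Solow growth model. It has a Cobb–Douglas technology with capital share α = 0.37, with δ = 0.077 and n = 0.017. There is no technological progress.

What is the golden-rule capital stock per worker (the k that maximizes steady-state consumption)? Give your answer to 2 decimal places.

k_gold ≈ 8.80

The golden rule sets f'(k) = n + δ, i.e. α·k^(α−1) = n + δ.
So k^(1−α) = α / (n + δ) = 0.37 / 0.094 = 3.9362.
k_gold = 3.9362^(1/0.63) ≈ 8.8017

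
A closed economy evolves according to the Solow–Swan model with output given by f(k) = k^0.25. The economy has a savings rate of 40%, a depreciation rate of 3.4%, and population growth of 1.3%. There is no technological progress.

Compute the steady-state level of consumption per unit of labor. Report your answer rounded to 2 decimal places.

c* ≈ 1.23

At the steady state, Δk = 0, so s·k^α = (n + δ)·k.
Dividing both sides by k: k^(1−α) = s / (n + δ).
k^0.75 = 0.40 / (0.013 + 0.034) = 0.40 / 0.047 = 8.5106
k* = 8.5106^(1/0.75) ≈ 17.3759
y* = (k*)^α = 17.3759^0.25 ≈ 2.0417
c* = (1 − s)·y* = (1 − 0.40) × 2.0417 ≈ 1.2250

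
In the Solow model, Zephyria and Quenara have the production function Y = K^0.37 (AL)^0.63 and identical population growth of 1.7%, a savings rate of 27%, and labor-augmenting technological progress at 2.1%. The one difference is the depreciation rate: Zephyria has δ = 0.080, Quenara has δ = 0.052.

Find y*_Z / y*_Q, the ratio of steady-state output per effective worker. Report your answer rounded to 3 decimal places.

Steady-state y* = [s/(n + g + δ)]^(α/(1−α)), so the ratio is [ (s_Z/(n + g + δ)_Z) / (s_Q/(n + g + δ)_Q) ]^0.5873.
s_Z/(n + g + δ)_Z = 0.27/0.118 = 2.2881; s_Q/(n + g + δ)_Q = 0.27/0.090 = 3.0000.
Ratio = (2.2881/3.0000)^0.5873 = 0.7627^0.5873 ≈ 0.8529

y*_Z / y*_Q ≈ 0.853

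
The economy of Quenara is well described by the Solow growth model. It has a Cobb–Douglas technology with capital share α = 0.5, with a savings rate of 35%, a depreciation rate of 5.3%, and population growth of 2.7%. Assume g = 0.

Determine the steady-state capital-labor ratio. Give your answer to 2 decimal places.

k* ≈ 19.14

Steady state requires s·f(k) = (n + δ)·k, i.e. s·k^α = (n + δ)·k.
Dividing both sides by k: k^(1−α) = s / (n + δ).
k^0.5 = 0.35 / (0.027 + 0.053) = 0.35 / 0.080 = 4.3750
k* = 4.3750^(1/0.5) ≈ 19.1406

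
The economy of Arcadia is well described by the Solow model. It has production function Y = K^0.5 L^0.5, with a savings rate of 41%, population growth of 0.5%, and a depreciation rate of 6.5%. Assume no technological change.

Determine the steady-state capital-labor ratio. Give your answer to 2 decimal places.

Steady state requires s·f(k) = (n + δ)·k, i.e. s·k^α = (n + δ)·k.
Dividing both sides by k: k^(1−α) = s / (n + δ).
k^0.5 = 0.41 / (0.005 + 0.065) = 0.41 / 0.070 = 5.8571
k* = 5.8571^(1/0.5) ≈ 34.3056

k* = 34.31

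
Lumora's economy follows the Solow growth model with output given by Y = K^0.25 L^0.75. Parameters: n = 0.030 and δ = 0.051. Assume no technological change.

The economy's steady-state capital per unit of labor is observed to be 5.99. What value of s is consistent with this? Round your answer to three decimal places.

s ≈ 0.310

Steady state requires s·f(k) = (n + δ)·k, i.e. s·k^α = (n + δ)·k.
So s / (n + δ) = (k*)^(1−α) = 5.99^0.75 = 3.8289.
Therefore s = 3.8289 × (n + δ) = 3.8289 × 0.081 = 0.3101.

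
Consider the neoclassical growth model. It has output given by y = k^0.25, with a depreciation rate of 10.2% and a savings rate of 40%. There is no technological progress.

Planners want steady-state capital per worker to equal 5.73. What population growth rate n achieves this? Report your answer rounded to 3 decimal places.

n ≈ 0.006

At the steady state, Δk = 0, so s·k^α = (n + δ)·k.
So s / (n + δ) = (k*)^(1−α) = 5.73^0.75 = 3.7035.
Therefore n + δ = s / 3.7035 = 0.40 / 3.7035 = 0.1080, so n = 0.1080 − 0.102 = 0.0060.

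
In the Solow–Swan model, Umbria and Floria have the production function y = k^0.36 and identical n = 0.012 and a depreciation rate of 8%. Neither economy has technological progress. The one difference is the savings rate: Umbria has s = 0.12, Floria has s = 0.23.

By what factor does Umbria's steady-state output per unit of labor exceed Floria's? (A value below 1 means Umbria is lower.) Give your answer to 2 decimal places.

ratio ≈ 0.69

Steady-state y* = [s/(n + δ)]^(α/(1−α)), so the ratio is [ (s_U/(n + δ)_U) / (s_F/(n + δ)_F) ]^0.5625.
s_U/(n + δ)_U = 0.12/0.092 = 1.3043; s_F/(n + δ)_F = 0.23/0.092 = 2.5000.
Ratio = (1.3043/2.5000)^0.5625 = 0.5217^0.5625 ≈ 0.6935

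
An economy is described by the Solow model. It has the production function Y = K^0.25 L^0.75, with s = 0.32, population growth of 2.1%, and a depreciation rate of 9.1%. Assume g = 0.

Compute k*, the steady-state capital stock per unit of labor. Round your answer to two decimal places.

Steady state requires s·f(k) = (n + δ)·k, i.e. s·k^α = (n + δ)·k.
Rearranging, k^(1−α) = s / (n + δ).
k^0.75 = 0.32 / (0.021 + 0.091) = 0.32 / 0.112 = 2.8571
k* = 2.8571^(1/0.75) ≈ 4.0542

k* = 4.05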